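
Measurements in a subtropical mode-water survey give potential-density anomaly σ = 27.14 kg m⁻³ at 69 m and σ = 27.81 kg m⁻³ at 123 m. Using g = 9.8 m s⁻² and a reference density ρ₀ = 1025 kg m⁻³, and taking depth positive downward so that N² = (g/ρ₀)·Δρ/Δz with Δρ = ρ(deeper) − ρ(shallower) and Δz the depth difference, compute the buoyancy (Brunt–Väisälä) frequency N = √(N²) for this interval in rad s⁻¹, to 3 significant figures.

Δρ = 1027.81 − 1027.14 = 0.67 kg m⁻³ over Δz = 123 − 69 = 54 m.
N² = (9.8/1025) × (0.67/54) = 1.1863 × 10⁻⁴ s⁻².
N = √(1.1863 × 10⁻⁴) = 0.010892 rad s⁻¹ ≈ 0.0109 rad s⁻¹.
N² > 0, so the interval is statically stable.

0.0109 rad s⁻¹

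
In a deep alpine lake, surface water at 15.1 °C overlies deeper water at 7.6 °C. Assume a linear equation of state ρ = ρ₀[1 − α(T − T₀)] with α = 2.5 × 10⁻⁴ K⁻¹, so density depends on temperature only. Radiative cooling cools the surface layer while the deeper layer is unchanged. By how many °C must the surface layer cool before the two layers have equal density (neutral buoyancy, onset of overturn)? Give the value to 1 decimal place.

7.5 °C

With temperature the only control, equal density requires T_surf′ = T_deep.
T_surf′ = 7.6 °C.
Cooling required: 15.1 − 7.6 = 7.5 °C.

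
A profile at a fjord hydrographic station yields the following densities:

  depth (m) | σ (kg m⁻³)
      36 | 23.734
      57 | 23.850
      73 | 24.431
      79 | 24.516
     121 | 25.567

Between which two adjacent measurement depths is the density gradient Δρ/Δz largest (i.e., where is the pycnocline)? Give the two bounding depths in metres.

Compute the density gradient over each adjacent pair:
  36–57 m: Δρ/Δz = 0.116/21 = 5.5 × 10⁻³ kg m⁻⁴
  57–73 m: Δρ/Δz = 0.581/16 = 0.036 kg m⁻⁴
  73–79 m: Δρ/Δz = 0.085/6 = 0.014 kg m⁻⁴
  79–121 m: Δρ/Δz = 1.051/42 = 0.025 kg m⁻⁴
The largest gradient is in the 57–73 m interval — the pycnocline.

57–73 m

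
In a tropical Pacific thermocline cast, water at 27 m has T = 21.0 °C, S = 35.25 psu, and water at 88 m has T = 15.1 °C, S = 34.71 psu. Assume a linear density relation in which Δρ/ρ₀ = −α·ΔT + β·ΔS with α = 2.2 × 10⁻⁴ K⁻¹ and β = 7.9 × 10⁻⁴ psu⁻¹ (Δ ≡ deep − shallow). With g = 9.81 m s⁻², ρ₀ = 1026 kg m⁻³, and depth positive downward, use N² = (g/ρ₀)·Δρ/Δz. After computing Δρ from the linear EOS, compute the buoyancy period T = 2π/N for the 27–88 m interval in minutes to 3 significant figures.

8.85 min

ΔT = -5.9 K, ΔS = -0.54 psu (deep − shallow).
Δρ/ρ₀ = −αΔT + βΔS = 1.298 × 10⁻³ − 4.266 × 10⁻⁴ = 8.714 × 10⁻⁴, so Δρ ≈ 0.8941 kg m⁻³.
N² = (g/ρ₀)·Δρ/Δz = g·(Δρ/ρ₀)/Δz = 9.81 × 8.714 × 10⁻⁴ / 61 = 1.4014 × 10⁻⁴ s⁻².
N = √(1.4014 × 10⁻⁴) = 0.011838 rad s⁻¹ → T = 2π/N = 530.76 s = 8.8460 min ≈ 8.85 min.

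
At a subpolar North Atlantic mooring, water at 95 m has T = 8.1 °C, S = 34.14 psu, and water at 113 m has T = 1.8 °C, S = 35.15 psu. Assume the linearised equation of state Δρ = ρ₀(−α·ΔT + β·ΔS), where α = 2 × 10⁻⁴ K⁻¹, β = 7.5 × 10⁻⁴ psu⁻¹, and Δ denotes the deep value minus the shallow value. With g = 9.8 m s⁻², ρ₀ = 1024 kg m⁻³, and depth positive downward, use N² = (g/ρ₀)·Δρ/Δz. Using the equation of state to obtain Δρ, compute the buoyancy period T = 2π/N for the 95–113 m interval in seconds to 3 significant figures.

ΔT = -6.3 K, ΔS = +1.01 psu (deep − shallow).
Δρ/ρ₀ = −αΔT + βΔS = 1.26 × 10⁻³ + 7.575 × 10⁻⁴ = 2.0175 × 10⁻³, so Δρ ≈ 2.066 kg m⁻³.
N² = (g/ρ₀)·Δρ/Δz = g·(Δρ/ρ₀)/Δz = 9.8 × 2.0175 × 10⁻³ / 18 = 1.0984 × 10⁻³ s⁻².
N = √(1.0984 × 10⁻³) = 0.033142 rad s⁻¹ → T = 2π/N = 189.58 s ≈ 190 s.

190 s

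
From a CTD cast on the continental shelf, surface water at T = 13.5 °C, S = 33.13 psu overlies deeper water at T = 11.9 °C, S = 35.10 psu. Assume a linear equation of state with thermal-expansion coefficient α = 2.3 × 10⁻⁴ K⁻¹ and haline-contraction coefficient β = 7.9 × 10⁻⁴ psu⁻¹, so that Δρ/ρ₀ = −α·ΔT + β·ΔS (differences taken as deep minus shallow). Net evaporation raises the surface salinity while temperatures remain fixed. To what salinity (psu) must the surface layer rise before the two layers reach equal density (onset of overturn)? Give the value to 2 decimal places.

35.57 psu

Neutral buoyancy requires −α(T_deep − T_surf) + β(S_deep − S_surf′) = 0.
S_surf′ = S_deep − (α/β)·ΔT = 35.10 − (2.3 × 10⁻⁴/7.9 × 10⁻⁴)·(-1.6) = 35.5658 psu.
Increase required: 35.5658 − 33.13 = 2.4358 psu.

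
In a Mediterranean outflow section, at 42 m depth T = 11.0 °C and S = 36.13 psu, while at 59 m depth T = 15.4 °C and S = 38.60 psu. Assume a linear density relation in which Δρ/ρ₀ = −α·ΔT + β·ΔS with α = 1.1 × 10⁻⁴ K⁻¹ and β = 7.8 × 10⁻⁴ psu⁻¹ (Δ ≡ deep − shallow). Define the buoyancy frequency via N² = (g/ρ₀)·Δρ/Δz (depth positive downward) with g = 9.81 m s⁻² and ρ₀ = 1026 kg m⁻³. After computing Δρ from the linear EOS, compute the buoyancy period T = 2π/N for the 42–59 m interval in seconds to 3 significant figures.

ΔT = +4.4 K, ΔS = +2.47 psu (deep − shallow).
Δρ/ρ₀ = −αΔT + βΔS = -4.84 × 10⁻⁴ + 1.9266 × 10⁻³ = 1.4426 × 10⁻³, so Δρ ≈ 1.480 kg m⁻³.
N² = (g/ρ₀)·Δρ/Δz = g·(Δρ/ρ₀)/Δz = 9.81 × 1.4426 × 10⁻³ / 17 = 8.3247 × 10⁻⁴ s⁻².
N = √(8.3247 × 10⁻⁴) = 0.028853 rad s⁻¹ → T = 2π/N = 217.77 s ≈ 218 s.

218 s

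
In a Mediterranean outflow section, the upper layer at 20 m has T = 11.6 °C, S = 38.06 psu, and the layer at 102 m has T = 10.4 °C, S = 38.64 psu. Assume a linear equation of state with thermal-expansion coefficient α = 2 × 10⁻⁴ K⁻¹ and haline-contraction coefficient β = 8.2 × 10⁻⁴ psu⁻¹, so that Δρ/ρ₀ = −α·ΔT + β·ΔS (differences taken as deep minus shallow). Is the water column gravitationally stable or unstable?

ΔT = 10.4 − 11.6 = -1.2 K and ΔS = 38.64 − 38.06 = +0.58 psu (deep − shallow).
−αΔT = 2.40 × 10⁻⁴; βΔS = 4.756 × 10⁻⁴; sum Δρ/ρ₀ = 7.156 × 10⁻⁴.
Δρ/ρ₀ > 0, so Δρ > 0: deeper water is denser → statically stable.

stable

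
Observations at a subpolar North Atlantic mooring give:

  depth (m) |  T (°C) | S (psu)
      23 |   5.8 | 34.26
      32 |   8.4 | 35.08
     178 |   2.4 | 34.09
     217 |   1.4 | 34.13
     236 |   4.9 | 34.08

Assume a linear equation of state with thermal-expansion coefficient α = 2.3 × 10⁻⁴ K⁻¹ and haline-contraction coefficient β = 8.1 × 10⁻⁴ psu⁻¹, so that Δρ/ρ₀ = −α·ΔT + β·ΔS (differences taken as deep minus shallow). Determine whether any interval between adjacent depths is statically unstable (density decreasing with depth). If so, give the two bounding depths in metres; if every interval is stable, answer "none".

217–236 m

Evaluate Δρ/ρ₀ = −αΔT + βΔS across each adjacent pair:
  23–32 m: −αΔT+βΔS = −(2.3 × 10⁻⁴)(+2.6)+(8.1 × 10⁻⁴)(+0.82) = 6.6 × 10⁻⁵ → stable
  32–178 m: −αΔT+βΔS = −(2.3 × 10⁻⁴)(-6.0)+(8.1 × 10⁻⁴)(-0.99) = 5.8 × 10⁻⁴ → stable
  178–217 m: −αΔT+βΔS = −(2.3 × 10⁻⁴)(-1.0)+(8.1 × 10⁻⁴)(+0.04) = 2.6 × 10⁻⁴ → stable
  217–236 m: −αΔT+βΔS = −(2.3 × 10⁻⁴)(+3.5)+(8.1 × 10⁻⁴)(-0.05) = -8.5 × 10⁻⁴ → UNSTABLE
The 217–236 m interval has Δρ < 0: lighter water underlies denser water.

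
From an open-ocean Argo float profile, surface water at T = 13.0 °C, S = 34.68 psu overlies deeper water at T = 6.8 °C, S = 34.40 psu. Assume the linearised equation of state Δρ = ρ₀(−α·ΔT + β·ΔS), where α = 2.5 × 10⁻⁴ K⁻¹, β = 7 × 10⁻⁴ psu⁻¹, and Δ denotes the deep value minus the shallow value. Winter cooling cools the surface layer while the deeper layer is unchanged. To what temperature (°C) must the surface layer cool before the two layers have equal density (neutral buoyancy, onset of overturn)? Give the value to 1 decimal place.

Neutral buoyancy requires Δρ = 0, i.e. −α(T_deep − T_surf′) + β(S_deep − S_surf) = 0.
T_surf′ = T_deep − (β/α)·ΔS = 6.8 − (7 × 10⁻⁴/2.5 × 10⁻⁴)·(-0.28) = 7.584 °C.
Cooling required: 13.0 − (7.584) = 5.416 °C.

7.6 °C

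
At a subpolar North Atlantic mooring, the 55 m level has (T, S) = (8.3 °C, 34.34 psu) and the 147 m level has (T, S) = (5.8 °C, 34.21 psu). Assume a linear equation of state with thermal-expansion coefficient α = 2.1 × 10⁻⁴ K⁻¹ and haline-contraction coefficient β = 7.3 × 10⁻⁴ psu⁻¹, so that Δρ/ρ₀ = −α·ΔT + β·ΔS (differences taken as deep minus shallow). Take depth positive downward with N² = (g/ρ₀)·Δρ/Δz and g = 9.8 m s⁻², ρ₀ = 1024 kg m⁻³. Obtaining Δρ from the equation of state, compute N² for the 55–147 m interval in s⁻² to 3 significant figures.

ΔT = -2.5 K, ΔS = -0.13 psu (deep − shallow).
Δρ/ρ₀ = −αΔT + βΔS = 5.25 × 10⁻⁴ − 9.49 × 10⁻⁵ = 4.301 × 10⁻⁴, so Δρ ≈ 0.4404 kg m⁻³.
N² = (g/ρ₀)·Δρ/Δz = g·(Δρ/ρ₀)/Δz = 9.8 × 4.301 × 10⁻⁴ / 92 = 4.5815 × 10⁻⁵ s⁻² ≈ 4.58 × 10⁻⁵ s⁻².

4.58 × 10⁻⁵ s⁻²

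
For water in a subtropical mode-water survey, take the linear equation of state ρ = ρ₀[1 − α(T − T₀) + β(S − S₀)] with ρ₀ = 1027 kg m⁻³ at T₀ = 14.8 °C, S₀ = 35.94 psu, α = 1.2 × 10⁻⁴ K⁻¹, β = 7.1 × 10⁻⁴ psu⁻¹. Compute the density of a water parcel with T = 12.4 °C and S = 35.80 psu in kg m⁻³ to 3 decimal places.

1027.194 kg m⁻³

T − T₀ = -2.4 K, S − S₀ = -0.14 psu.
Bracket = 1 − α·(-2.4) + β·(-0.14) = 1 + (1.886 × 10⁻⁴) = 1.0001886.
ρ = 1027 × 1.0001886 = 1027.194 kg m⁻³.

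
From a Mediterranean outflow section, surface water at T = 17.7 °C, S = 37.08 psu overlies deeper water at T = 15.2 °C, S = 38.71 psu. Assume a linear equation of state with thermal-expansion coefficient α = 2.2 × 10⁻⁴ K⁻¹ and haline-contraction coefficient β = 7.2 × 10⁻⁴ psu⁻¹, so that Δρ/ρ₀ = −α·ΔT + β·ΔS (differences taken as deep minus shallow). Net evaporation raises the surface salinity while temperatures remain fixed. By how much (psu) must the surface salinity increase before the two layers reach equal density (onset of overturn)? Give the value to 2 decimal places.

2.39 psu

Neutral buoyancy requires −α(T_deep − T_surf) + β(S_deep − S_surf′) = 0.
S_surf′ = S_deep − (α/β)·ΔT = 38.71 − (2.2 × 10⁻⁴/7.2 × 10⁻⁴)·(-2.5) = 39.4739 psu.
Increase required: 39.4739 − 37.08 = 2.3939 psu.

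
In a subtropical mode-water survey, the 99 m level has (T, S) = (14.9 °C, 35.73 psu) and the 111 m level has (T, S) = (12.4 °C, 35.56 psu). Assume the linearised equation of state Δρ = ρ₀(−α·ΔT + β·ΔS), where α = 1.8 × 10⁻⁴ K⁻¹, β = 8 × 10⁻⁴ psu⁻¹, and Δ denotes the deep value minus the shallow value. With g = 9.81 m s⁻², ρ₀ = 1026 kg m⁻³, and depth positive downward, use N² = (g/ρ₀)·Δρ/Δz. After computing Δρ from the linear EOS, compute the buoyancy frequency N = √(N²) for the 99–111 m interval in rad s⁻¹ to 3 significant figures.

ΔT = -2.5 K, ΔS = -0.17 psu (deep − shallow).
Δρ/ρ₀ = −αΔT + βΔS = 4.50 × 10⁻⁴ − 1.36 × 10⁻⁴ = 3.14 × 10⁻⁴, so Δρ ≈ 0.3222 kg m⁻³.
N² = (g/ρ₀)·Δρ/Δz = g·(Δρ/ρ₀)/Δz = 9.81 × 3.14 × 10⁻⁴ / 12 = 2.5670 × 10⁻⁴ s⁻².
N = √(2.5670 × 10⁻⁴) = 0.016022 rad s⁻¹ ≈ 0.0160 rad s⁻¹.

0.0160 rad s⁻¹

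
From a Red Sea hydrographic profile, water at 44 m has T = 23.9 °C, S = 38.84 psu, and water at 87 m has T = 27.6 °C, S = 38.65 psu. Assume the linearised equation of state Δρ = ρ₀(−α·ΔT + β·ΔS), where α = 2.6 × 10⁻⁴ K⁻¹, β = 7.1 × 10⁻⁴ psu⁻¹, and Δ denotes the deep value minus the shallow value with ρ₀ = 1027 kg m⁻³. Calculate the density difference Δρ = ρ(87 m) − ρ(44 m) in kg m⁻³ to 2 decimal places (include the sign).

-1.13 kg m⁻³

ΔT = +3.7 K, ΔS = -0.19 psu (deep − shallow).
Δρ/ρ₀ = −(2.6 × 10⁻⁴)(+3.7) + (7.1 × 10⁻⁴)(-0.19) = -1.0969 × 10⁻³.
Δρ = 1027 × (-1.0969 × 10⁻³) = -1.13 kg m⁻³.
Negative Δρ: lighter below, statically unstable.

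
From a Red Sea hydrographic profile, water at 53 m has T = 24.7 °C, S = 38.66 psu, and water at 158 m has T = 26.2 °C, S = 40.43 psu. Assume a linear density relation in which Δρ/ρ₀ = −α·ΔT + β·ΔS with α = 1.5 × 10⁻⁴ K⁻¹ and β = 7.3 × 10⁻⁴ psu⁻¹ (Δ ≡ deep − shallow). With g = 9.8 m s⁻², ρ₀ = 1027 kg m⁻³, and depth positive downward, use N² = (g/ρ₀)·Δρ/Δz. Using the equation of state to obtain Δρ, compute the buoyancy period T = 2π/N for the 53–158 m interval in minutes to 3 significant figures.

10.5 min

ΔT = +1.5 K, ΔS = +1.77 psu (deep − shallow).
Δρ/ρ₀ = −αΔT + βΔS = -2.25 × 10⁻⁴ + 1.2921 × 10⁻³ = 1.0671 × 10⁻³, so Δρ ≈ 1.096 kg m⁻³.
N² = (g/ρ₀)·Δρ/Δz = g·(Δρ/ρ₀)/Δz = 9.8 × 1.0671 × 10⁻³ / 105 = 9.9596 × 10⁻⁵ s⁻².
N = √(9.9596 × 10⁻⁵) = 9.9798 × 10⁻³ rad s⁻¹ → T = 2π/N = 629.59 s = 10.493 min ≈ 10.5 min.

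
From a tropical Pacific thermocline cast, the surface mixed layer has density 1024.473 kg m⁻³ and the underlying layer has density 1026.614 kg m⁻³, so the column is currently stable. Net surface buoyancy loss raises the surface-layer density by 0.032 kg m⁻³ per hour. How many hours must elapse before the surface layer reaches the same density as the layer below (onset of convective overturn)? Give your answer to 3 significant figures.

66.9 hours

Density deficit of the surface layer: 1026.614 − 1024.473 = 2.141 kg m⁻³.
Required change = 2.141 / 0.032 = 66.9 hours.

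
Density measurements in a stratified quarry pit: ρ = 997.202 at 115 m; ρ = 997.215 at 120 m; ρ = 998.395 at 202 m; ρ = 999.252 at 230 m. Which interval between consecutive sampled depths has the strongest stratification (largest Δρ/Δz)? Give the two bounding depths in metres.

Compute the density gradient over each adjacent pair:
  115–120 m: Δρ/Δz = 0.013/5 = 2.6 × 10⁻³ kg m⁻⁴
  120–202 m: Δρ/Δz = 1.180/82 = 0.014 kg m⁻⁴
  202–230 m: Δρ/Δz = 0.857/28 = 0.031 kg m⁻⁴
The largest gradient is in the 202–230 m interval — the pycnocline.

202–230 m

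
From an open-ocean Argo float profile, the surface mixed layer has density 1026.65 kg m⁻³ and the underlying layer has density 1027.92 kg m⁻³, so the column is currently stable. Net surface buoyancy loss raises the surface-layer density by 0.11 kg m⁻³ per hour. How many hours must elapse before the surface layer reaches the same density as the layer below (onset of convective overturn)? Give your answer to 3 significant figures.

Density deficit of the surface layer: 1027.92 − 1026.65 = 1.27 kg m⁻³.
Required change = 1.27 / 0.11 = 11.5 hours.

11.5 hours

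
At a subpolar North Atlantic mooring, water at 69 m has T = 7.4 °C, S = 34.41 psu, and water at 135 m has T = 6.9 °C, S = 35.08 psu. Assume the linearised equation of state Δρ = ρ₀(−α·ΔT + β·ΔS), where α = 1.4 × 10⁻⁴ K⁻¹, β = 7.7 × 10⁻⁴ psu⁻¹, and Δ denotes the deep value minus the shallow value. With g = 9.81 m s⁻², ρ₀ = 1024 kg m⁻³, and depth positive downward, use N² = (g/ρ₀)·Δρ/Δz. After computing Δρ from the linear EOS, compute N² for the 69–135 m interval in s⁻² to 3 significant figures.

ΔT = -0.5 K, ΔS = +0.67 psu (deep − shallow).
Δρ/ρ₀ = −αΔT + βΔS = 7.00 × 10⁻⁵ + 5.159 × 10⁻⁴ = 5.859 × 10⁻⁴, so Δρ ≈ 0.6000 kg m⁻³.
N² = (g/ρ₀)·Δρ/Δz = g·(Δρ/ρ₀)/Δz = 9.81 × 5.859 × 10⁻⁴ / 66 = 8.7086 × 10⁻⁵ s⁻² ≈ 8.71 × 10⁻⁵ s⁻².

8.71 × 10⁻⁵ s⁻²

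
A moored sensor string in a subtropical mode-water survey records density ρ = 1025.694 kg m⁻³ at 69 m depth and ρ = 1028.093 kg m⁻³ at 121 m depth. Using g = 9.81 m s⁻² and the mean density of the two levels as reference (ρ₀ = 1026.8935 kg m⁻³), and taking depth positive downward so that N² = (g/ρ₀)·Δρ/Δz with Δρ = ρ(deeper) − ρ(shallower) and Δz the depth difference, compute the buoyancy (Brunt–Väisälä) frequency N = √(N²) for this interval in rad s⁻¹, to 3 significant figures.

0.0210 rad s⁻¹

Δρ = 1028.093 − 1025.694 = 2.399 kg m⁻³ over Δz = 121 − 69 = 52 m.
N² = (9.81/1026.8935) × (2.399/52) = 4.4073 × 10⁻⁴ s⁻².
N = √(4.4073 × 10⁻⁴) = 0.020994 rad s⁻¹ ≈ 0.0210 rad s⁻¹.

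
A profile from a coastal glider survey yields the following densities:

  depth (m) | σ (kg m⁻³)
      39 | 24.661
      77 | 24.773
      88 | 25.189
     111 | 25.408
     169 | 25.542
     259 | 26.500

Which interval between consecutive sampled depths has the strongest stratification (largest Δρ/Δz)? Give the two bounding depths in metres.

Compute the density gradient over each adjacent pair:
  39–77 m: Δρ/Δz = 0.112/38 = 2.9 × 10⁻³ kg m⁻⁴
  77–88 m: Δρ/Δz = 0.416/11 = 0.038 kg m⁻⁴
  88–111 m: Δρ/Δz = 0.219/23 = 9.5 × 10⁻³ kg m⁻⁴
  111–169 m: Δρ/Δz = 0.134/58 = 2.3 × 10⁻³ kg m⁻⁴
  169–259 m: Δρ/Δz = 0.958/90 = 0.011 kg m⁻⁴
The largest gradient is in the 77–88 m interval — the pycnocline.

77–88 m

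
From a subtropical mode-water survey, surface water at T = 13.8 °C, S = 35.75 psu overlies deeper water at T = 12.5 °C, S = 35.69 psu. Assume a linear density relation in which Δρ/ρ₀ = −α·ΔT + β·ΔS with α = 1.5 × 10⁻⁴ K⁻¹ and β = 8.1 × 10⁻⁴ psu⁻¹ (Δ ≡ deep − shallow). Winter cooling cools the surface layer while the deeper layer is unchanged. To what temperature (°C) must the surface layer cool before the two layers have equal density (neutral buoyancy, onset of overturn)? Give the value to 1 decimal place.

Neutral buoyancy requires Δρ = 0, i.e. −α(T_deep − T_surf′) + β(S_deep − S_surf) = 0.
T_surf′ = T_deep − (β/α)·ΔS = 12.5 − (8.1 × 10⁻⁴/1.5 × 10⁻⁴)·(-0.06) = 12.824 °C.
Cooling required: 13.8 − (12.824) = 0.976 °C.

12.8 °C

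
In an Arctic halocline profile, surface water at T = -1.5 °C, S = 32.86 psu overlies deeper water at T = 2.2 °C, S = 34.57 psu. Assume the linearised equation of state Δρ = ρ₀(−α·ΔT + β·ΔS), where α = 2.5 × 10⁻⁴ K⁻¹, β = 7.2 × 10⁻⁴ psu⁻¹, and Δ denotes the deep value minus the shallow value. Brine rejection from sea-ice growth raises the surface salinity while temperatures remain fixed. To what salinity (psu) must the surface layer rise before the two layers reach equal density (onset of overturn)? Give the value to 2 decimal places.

33.29 psu

Neutral buoyancy requires −α(T_deep − T_surf) + β(S_deep − S_surf′) = 0.
S_surf′ = S_deep − (α/β)·ΔT = 34.57 − (2.5 × 10⁻⁴/7.2 × 10⁻⁴)·(+3.7) = 33.2853 psu.
Increase required: 33.2853 − 32.86 = 0.4253 psu.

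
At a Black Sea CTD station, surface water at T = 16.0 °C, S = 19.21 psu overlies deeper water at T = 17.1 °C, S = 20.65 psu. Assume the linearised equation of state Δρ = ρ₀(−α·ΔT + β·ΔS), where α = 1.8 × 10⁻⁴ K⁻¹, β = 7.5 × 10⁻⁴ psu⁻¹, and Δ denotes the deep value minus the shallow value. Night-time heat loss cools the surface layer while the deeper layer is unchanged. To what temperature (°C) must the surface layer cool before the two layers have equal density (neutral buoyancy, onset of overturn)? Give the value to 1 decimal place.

Neutral buoyancy requires Δρ = 0, i.e. −α(T_deep − T_surf′) + β(S_deep − S_surf) = 0.
T_surf′ = T_deep − (β/α)·ΔS = 17.1 − (7.5 × 10⁻⁴/1.8 × 10⁻⁴)·(+1.44) = 11.100 °C.
Cooling required: 16.0 − (11.100) = 4.900 °C.

11.1 °C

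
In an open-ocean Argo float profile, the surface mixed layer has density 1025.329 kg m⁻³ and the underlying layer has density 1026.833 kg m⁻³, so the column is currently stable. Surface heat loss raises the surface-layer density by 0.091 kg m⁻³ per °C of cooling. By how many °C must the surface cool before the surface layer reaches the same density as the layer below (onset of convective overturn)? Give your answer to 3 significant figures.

Density deficit of the surface layer: 1026.833 − 1025.329 = 1.504 kg m⁻³.
Required change = 1.504 / 0.091 = 16.5 °C.

16.5 °C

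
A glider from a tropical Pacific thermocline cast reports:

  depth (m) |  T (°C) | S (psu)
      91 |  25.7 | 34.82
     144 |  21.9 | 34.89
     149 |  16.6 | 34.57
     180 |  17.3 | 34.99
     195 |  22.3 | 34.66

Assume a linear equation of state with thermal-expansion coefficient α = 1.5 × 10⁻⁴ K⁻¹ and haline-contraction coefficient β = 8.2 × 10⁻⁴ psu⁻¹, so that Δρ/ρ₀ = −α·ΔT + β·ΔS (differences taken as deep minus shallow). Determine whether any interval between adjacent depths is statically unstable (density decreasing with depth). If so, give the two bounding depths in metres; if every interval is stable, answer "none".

Evaluate Δρ/ρ₀ = −αΔT + βΔS across each adjacent pair:
  91–144 m: −αΔT+βΔS = −(1.5 × 10⁻⁴)(-3.8)+(8.2 × 10⁻⁴)(+0.07) = 6.3 × 10⁻⁴ → stable
  144–149 m: −αΔT+βΔS = −(1.5 × 10⁻⁴)(-5.3)+(8.2 × 10⁻⁴)(-0.32) = 5.3 × 10⁻⁴ → stable
  149–180 m: −αΔT+βΔS = −(1.5 × 10⁻⁴)(+0.7)+(8.2 × 10⁻⁴)(+0.42) = 2.4 × 10⁻⁴ → stable
  180–195 m: −αΔT+βΔS = −(1.5 × 10⁻⁴)(+5.0)+(8.2 × 10⁻⁴)(-0.33) = -1.0 × 10⁻³ → UNSTABLE
The 180–195 m interval has Δρ < 0: lighter water underlies denser water.

180–195 m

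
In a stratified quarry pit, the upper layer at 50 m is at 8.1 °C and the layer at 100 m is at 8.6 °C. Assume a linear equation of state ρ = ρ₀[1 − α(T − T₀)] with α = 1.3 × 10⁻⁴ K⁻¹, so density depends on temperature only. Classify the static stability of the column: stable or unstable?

ΔT = 8.6 − 8.1 = +0.5 K, so Δρ/ρ₀ = −αΔT = -6.50 × 10⁻⁵.
Δρ/ρ₀ < 0, so Δρ < 0: deeper water is lighter → statically unstable; the column would overturn.

unstable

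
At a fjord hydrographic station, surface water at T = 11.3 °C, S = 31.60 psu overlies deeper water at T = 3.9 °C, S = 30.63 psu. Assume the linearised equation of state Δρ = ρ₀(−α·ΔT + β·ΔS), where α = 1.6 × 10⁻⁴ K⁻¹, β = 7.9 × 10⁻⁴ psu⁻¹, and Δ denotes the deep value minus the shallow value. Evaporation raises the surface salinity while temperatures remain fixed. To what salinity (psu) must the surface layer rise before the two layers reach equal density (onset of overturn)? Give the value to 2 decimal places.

Neutral buoyancy requires −α(T_deep − T_surf) + β(S_deep − S_surf′) = 0.
S_surf′ = S_deep − (α/β)·ΔT = 30.63 − (1.6 × 10⁻⁴/7.9 × 10⁻⁴)·(-7.4) = 32.1287 psu.
Increase required: 32.1287 − 31.60 = 0.5287 psu.

32.13 psu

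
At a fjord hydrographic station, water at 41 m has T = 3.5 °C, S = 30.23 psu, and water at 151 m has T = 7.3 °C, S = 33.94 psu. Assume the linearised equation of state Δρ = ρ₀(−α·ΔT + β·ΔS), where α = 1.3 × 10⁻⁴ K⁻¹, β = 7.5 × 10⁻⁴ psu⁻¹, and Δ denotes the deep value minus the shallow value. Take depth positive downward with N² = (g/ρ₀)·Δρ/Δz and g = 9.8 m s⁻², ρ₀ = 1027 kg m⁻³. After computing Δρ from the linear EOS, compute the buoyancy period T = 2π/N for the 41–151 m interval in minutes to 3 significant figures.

ΔT = +3.8 K, ΔS = +3.71 psu (deep − shallow).
Δρ/ρ₀ = −αΔT + βΔS = -4.94 × 10⁻⁴ + 2.7825 × 10⁻³ = 2.2885 × 10⁻³, so Δρ ≈ 2.350 kg m⁻³.
N² = (g/ρ₀)·Δρ/Δz = g·(Δρ/ρ₀)/Δz = 9.8 × 2.2885 × 10⁻³ / 110 = 2.0388 × 10⁻⁴ s⁻².
N = √(2.0388 × 10⁻⁴) = 0.014279 rad s⁻¹ → T = 2π/N = 440.03 s = 7.3338 min ≈ 7.33 min.

7.33 min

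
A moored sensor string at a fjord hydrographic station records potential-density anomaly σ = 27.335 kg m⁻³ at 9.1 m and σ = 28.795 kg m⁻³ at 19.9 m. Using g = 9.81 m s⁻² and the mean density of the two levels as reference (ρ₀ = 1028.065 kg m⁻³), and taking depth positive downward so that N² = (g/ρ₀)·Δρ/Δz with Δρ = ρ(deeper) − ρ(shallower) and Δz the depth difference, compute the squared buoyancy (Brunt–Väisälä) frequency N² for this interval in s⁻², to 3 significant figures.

Δρ = 1028.795 − 1027.335 = 1.460 kg m⁻³ over Δz = 19.9 − 9.1 = 10.8 m.
N² = (9.81/1028.065) × (1.460/10.8) = 1.2900 × 10⁻³ s⁻² ≈ 1.29 × 10⁻³ s⁻².

1.29 × 10⁻³ s⁻²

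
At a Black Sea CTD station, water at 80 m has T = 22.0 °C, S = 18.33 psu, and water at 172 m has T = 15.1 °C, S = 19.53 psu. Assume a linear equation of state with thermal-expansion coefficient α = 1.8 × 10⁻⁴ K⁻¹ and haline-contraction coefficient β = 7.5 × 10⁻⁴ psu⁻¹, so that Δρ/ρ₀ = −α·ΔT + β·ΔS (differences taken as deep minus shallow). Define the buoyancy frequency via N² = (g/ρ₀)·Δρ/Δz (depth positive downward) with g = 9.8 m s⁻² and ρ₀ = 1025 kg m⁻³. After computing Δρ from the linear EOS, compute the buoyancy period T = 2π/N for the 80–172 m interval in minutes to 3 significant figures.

6.93 min

ΔT = -6.9 K, ΔS = +1.20 psu (deep − shallow).
Δρ/ρ₀ = −αΔT + βΔS = 1.242 × 10⁻³ + 9.00 × 10⁻⁴ = 2.142 × 10⁻³, so Δρ ≈ 2.196 kg m⁻³.
N² = (g/ρ₀)·Δρ/Δz = g·(Δρ/ρ₀)/Δz = 9.8 × 2.142 × 10⁻³ / 92 = 2.2817 × 10⁻⁴ s⁻².
N = √(2.2817 × 10⁻⁴) = 0.015105 rad s⁻¹ → T = 2π/N = 415.97 s = 6.9328 min ≈ 6.93 min.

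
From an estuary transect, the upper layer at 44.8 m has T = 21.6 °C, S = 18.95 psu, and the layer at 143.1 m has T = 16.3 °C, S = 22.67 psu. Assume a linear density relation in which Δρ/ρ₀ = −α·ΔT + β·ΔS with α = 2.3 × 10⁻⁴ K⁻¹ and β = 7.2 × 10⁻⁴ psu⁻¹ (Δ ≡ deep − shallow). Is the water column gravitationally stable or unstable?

stable

ΔT = 16.3 − 21.6 = -5.3 K and ΔS = 22.67 − 18.95 = +3.72 psu (deep − shallow).
−αΔT = 1.219 × 10⁻³; βΔS = 2.6784 × 10⁻³; sum Δρ/ρ₀ = 3.8974 × 10⁻³.
Δρ/ρ₀ > 0, so Δρ > 0: deeper water is denser → statically stable.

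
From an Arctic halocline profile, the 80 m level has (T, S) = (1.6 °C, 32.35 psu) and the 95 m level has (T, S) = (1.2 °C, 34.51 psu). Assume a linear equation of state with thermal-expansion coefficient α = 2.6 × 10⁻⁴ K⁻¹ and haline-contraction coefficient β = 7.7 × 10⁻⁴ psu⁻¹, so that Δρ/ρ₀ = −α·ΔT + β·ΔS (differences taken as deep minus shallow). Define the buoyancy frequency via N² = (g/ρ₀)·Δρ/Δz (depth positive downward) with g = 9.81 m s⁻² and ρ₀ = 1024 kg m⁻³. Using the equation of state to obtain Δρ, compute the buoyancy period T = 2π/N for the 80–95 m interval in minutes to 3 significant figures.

3.08 min

ΔT = -0.4 K, ΔS = +2.16 psu (deep − shallow).
Δρ/ρ₀ = −αΔT + βΔS = 1.04 × 10⁻⁴ + 1.6632 × 10⁻³ = 1.7672 × 10⁻³, so Δρ ≈ 1.810 kg m⁻³.
N² = (g/ρ₀)·Δρ/Δz = g·(Δρ/ρ₀)/Δz = 9.81 × 1.7672 × 10⁻³ / 15 = 1.1557 × 10⁻³ s⁻².
N = √(1.1557 × 10⁻³) = 0.033996 rad s⁻¹ → T = 2π/N = 184.82 s = 3.0803 min ≈ 3.08 min.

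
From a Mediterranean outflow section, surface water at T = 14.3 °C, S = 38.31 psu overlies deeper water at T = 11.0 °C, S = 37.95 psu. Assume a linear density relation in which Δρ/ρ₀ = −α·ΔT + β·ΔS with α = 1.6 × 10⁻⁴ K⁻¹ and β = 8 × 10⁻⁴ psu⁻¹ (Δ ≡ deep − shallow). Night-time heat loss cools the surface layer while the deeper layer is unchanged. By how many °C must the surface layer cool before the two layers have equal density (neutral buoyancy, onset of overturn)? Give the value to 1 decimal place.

1.5 °C

Neutral buoyancy requires Δρ = 0, i.e. −α(T_deep − T_surf′) + β(S_deep − S_surf) = 0.
T_surf′ = T_deep − (β/α)·ΔS = 11.0 − (8 × 10⁻⁴/1.6 × 10⁻⁴)·(-0.36) = 12.800 °C.
Cooling required: 14.3 − (12.800) = 1.500 °C.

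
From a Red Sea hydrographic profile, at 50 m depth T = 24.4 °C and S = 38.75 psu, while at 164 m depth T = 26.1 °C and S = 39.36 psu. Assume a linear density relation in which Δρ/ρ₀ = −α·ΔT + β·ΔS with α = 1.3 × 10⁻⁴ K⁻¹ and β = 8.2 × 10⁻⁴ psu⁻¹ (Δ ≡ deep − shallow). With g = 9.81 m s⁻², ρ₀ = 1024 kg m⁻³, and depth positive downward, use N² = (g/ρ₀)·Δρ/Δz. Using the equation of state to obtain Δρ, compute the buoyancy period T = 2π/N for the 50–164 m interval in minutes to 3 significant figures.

21.4 min

ΔT = +1.7 K, ΔS = +0.61 psu (deep − shallow).
Δρ/ρ₀ = −αΔT + βΔS = -2.21 × 10⁻⁴ + 5.002 × 10⁻⁴ = 2.792 × 10⁻⁴, so Δρ ≈ 0.2859 kg m⁻³.
N² = (g/ρ₀)·Δρ/Δz = g·(Δρ/ρ₀)/Δz = 9.81 × 2.792 × 10⁻⁴ / 114 = 2.4026 × 10⁻⁵ s⁻².
N = √(2.4026 × 10⁻⁵) = 4.9016 × 10⁻³ rad s⁻¹ → T = 2π/N = 1.2819 × 10³ s = 21.365 min ≈ 21.4 min.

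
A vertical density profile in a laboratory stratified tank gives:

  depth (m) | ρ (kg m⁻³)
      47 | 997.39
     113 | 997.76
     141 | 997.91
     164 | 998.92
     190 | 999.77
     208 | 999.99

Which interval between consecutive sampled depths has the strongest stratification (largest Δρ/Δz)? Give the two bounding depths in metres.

Compute the density gradient over each adjacent pair:
  47–113 m: Δρ/Δz = 0.37/66 = 5.6 × 10⁻³ kg m⁻⁴
  113–141 m: Δρ/Δz = 0.15/28 = 5.4 × 10⁻³ kg m⁻⁴
  141–164 m: Δρ/Δz = 1.01/23 = 0.044 kg m⁻⁴
  164–190 m: Δρ/Δz = 0.85/26 = 0.033 kg m⁻⁴
  190–208 m: Δρ/Δz = 0.22/18 = 0.012 kg m⁻⁴
The largest gradient is in the 141–164 m interval — the pycnocline.

141–164 m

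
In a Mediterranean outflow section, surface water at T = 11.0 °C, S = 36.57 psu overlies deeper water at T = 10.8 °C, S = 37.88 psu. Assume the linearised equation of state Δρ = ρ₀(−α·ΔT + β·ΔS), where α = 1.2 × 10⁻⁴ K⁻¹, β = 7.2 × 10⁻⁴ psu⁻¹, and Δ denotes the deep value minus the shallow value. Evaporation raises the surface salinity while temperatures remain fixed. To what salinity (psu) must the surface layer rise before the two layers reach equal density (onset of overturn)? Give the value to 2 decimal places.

Neutral buoyancy requires −α(T_deep − T_surf) + β(S_deep − S_surf′) = 0.
S_surf′ = S_deep − (α/β)·ΔT = 37.88 − (1.2 × 10⁻⁴/7.2 × 10⁻⁴)·(-0.2) = 37.9133 psu.
Increase required: 37.9133 − 36.57 = 1.3433 psu.

37.91 psu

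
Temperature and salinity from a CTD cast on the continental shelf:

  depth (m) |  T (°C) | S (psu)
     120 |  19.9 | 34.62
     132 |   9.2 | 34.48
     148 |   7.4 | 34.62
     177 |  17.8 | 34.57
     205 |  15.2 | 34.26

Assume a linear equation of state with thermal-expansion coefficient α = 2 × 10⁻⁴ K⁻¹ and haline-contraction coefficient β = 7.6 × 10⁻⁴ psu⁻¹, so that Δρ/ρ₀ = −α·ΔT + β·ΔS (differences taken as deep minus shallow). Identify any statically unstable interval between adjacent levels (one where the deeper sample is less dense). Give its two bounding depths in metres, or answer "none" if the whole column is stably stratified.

148–177 m

Evaluate Δρ/ρ₀ = −αΔT + βΔS across each adjacent pair:
  120–132 m: −αΔT+βΔS = −(2 × 10⁻⁴)(-10.7)+(7.6 × 10⁻⁴)(-0.14) = 2.0 × 10⁻³ → stable
  132–148 m: −αΔT+βΔS = −(2 × 10⁻⁴)(-1.8)+(7.6 × 10⁻⁴)(+0.14) = 4.7 × 10⁻⁴ → stable
  148–177 m: −αΔT+βΔS = −(2 × 10⁻⁴)(+10.4)+(7.6 × 10⁻⁴)(-0.05) = -2.1 × 10⁻³ → UNSTABLE
  177–205 m: −αΔT+βΔS = −(2 × 10⁻⁴)(-2.6)+(7.6 × 10⁻⁴)(-0.31) = 2.8 × 10⁻⁴ → stable
The 148–177 m interval has Δρ < 0: lighter water underlies denser water.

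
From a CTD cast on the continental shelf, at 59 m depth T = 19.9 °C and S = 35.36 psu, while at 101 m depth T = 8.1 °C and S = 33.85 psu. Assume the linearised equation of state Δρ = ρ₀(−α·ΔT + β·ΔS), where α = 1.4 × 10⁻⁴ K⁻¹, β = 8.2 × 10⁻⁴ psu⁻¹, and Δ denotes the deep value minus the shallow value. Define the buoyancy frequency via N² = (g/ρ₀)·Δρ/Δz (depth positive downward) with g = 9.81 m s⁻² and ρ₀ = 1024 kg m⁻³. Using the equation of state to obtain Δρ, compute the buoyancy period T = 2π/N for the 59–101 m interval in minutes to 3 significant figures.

10.7 min

ΔT = -11.8 K, ΔS = -1.51 psu (deep − shallow).
Δρ/ρ₀ = −αΔT + βΔS = 1.652 × 10⁻³ − 1.2382 × 10⁻³ = 4.138 × 10⁻⁴, so Δρ ≈ 0.4237 kg m⁻³.
N² = (g/ρ₀)·Δρ/Δz = g·(Δρ/ρ₀)/Δz = 9.81 × 4.138 × 10⁻⁴ / 42 = 9.6652 × 10⁻⁵ s⁻².
N = √(9.6652 × 10⁻⁵) = 9.8312 × 10⁻³ rad s⁻¹ → T = 2π/N = 639.11 s = 10.652 min ≈ 10.7 min.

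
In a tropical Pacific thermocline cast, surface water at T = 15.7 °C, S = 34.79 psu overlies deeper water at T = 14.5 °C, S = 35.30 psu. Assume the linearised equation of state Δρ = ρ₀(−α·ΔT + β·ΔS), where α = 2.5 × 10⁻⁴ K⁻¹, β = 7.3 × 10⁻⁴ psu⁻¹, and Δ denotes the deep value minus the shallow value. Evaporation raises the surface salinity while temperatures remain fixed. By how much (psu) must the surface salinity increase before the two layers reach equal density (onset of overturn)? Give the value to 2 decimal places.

Neutral buoyancy requires −α(T_deep − T_surf) + β(S_deep − S_surf′) = 0.
S_surf′ = S_deep − (α/β)·ΔT = 35.30 − (2.5 × 10⁻⁴/7.3 × 10⁻⁴)·(-1.2) = 35.7110 psu.
Increase required: 35.7110 − 34.79 = 0.9210 psu.

0.92 psu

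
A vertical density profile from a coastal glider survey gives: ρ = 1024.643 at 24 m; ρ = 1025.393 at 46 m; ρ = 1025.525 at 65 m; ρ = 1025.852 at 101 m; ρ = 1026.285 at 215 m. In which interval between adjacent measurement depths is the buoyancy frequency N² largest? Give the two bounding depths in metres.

24–46 m

Compute the density gradient over each adjacent pair:
  24–46 m: Δρ/Δz = 0.750/22 = 0.034 kg m⁻⁴
  46–65 m: Δρ/Δz = 0.132/19 = 6.9 × 10⁻³ kg m⁻⁴
  65–101 m: Δρ/Δz = 0.327/36 = 9.1 × 10⁻³ kg m⁻⁴
  101–215 m: Δρ/Δz = 0.433/114 = 3.8 × 10⁻³ kg m⁻⁴
The largest gradient is in the 24–46 m interval — the pycnocline.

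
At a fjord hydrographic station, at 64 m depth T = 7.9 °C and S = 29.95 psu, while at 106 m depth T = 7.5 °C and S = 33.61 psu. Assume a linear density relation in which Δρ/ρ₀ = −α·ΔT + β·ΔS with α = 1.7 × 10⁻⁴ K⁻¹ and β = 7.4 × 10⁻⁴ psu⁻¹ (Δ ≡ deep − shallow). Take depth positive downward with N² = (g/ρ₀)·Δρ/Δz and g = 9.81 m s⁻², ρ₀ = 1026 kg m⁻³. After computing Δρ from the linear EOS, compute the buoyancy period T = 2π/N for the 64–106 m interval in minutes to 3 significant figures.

ΔT = -0.4 K, ΔS = +3.66 psu (deep − shallow).
Δρ/ρ₀ = −αΔT + βΔS = 6.80 × 10⁻⁵ + 2.7084 × 10⁻³ = 2.7764 × 10⁻³, so Δρ ≈ 2.849 kg m⁻³.
N² = (g/ρ₀)·Δρ/Δz = g·(Δρ/ρ₀)/Δz = 9.81 × 2.7764 × 10⁻³ / 42 = 6.4849 × 10⁻⁴ s⁻².
N = √(6.4849 × 10⁻⁴) = 0.025465 rad s⁻¹ → T = 2π/N = 246.74 s = 4.1123 min ≈ 4.11 min.

4.11 min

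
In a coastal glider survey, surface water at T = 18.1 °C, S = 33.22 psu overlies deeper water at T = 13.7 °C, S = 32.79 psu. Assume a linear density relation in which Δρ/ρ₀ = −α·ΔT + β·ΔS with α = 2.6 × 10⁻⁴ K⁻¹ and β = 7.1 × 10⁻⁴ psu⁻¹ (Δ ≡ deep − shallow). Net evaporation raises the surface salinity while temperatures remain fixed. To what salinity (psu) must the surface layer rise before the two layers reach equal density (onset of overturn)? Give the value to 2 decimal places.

Neutral buoyancy requires −α(T_deep − T_surf) + β(S_deep − S_surf′) = 0.
S_surf′ = S_deep − (α/β)·ΔT = 32.79 − (2.6 × 10⁻⁴/7.1 × 10⁻⁴)·(-4.4) = 34.4013 psu.
Increase required: 34.4013 − 33.22 = 1.1813 psu.

34.40 psu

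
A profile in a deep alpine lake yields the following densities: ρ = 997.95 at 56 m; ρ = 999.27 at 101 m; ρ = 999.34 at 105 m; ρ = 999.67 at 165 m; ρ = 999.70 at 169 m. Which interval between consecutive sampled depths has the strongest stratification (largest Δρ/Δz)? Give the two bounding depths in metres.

Compute the density gradient over each adjacent pair:
  56–101 m: Δρ/Δz = 1.32/45 = 0.029 kg m⁻⁴
  101–105 m: Δρ/Δz = 0.07/4 = 0.018 kg m⁻⁴
  105–165 m: Δρ/Δz = 0.33/60 = 5.5 × 10⁻³ kg m⁻⁴
  165–169 m: Δρ/Δz = 0.03/4 = 7.5 × 10⁻³ kg m⁻⁴
The largest gradient is in the 56–101 m interval — the pycnocline.

56–101 m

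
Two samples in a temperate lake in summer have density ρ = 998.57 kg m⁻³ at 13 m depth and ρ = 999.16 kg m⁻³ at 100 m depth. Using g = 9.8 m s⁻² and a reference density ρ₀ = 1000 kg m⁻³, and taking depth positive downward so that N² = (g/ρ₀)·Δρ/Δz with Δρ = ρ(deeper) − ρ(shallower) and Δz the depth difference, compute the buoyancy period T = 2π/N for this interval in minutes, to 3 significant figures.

12.8 min

Δρ = 999.16 − 998.57 = 0.59 kg m⁻³ over Δz = 100 − 13 = 87 m.
N² = (9.8/1000) × (0.59/87) = 6.6460 × 10⁻⁵ s⁻².
N = √(6.6460 × 10⁻⁵) = 8.1523 × 10⁻³ rad s⁻¹, so T = 2π/N = 770.73 s = 12.845 min ≈ 12.8 min.
Since Δρ > 0 the layer is stably stratified.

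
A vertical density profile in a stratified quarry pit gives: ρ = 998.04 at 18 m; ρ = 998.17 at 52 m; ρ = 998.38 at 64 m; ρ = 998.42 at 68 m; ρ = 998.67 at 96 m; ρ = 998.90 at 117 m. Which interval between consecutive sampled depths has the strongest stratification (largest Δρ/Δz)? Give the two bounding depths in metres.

52–64 m

Compute the density gradient over each adjacent pair:
  18–52 m: Δρ/Δz = 0.13/34 = 3.8 × 10⁻³ kg m⁻⁴
  52–64 m: Δρ/Δz = 0.21/12 = 0.017 kg m⁻⁴
  64–68 m: Δρ/Δz = 0.04/4 = 0.010 kg m⁻⁴
  68–96 m: Δρ/Δz = 0.25/28 = 8.9 × 10⁻³ kg m⁻⁴
  96–117 m: Δρ/Δz = 0.23/21 = 0.011 kg m⁻⁴
The largest gradient is in the 52–64 m interval — the pycnocline.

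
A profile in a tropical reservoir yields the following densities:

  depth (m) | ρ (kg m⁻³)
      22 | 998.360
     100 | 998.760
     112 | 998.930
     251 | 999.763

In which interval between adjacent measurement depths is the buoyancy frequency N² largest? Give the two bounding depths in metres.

Compute the density gradient over each adjacent pair:
  22–100 m: Δρ/Δz = 0.400/78 = 5.1 × 10⁻³ kg m⁻⁴
  100–112 m: Δρ/Δz = 0.170/12 = 0.014 kg m⁻⁴
  112–251 m: Δρ/Δz = 0.833/139 = 6.0 × 10⁻³ kg m⁻⁴
The largest gradient is in the 100–112 m interval — the pycnocline.

100–112 m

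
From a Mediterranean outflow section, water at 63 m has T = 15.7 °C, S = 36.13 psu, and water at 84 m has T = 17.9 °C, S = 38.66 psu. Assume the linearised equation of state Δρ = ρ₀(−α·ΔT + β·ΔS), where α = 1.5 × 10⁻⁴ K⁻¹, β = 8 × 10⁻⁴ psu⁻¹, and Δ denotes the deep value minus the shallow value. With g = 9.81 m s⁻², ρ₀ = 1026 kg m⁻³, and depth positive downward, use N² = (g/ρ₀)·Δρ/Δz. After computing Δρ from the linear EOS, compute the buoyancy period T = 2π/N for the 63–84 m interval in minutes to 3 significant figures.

3.72 min

ΔT = +2.2 K, ΔS = +2.53 psu (deep − shallow).
Δρ/ρ₀ = −αΔT + βΔS = -3.30 × 10⁻⁴ + 2.024 × 10⁻³ = 1.694 × 10⁻³, so Δρ ≈ 1.738 kg m⁻³.
N² = (g/ρ₀)·Δρ/Δz = g·(Δρ/ρ₀)/Δz = 9.81 × 1.694 × 10⁻³ / 21 = 7.9134 × 10⁻⁴ s⁻².
N = √(7.9134 × 10⁻⁴) = 0.028131 rad s⁻¹ → T = 2π/N = 223.35 s = 3.7225 min ≈ 3.72 min.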